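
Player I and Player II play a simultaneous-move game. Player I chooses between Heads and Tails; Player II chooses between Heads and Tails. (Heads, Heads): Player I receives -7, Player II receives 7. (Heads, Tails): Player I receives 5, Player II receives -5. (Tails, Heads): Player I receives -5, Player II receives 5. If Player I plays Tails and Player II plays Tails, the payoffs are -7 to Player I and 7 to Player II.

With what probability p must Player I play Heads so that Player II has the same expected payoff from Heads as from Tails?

Set Player II's expected payoff from Heads equal to that from Tails:
  Player II's payoff to Heads: p·7 + (1−p)·5 = 2p + 5
  Player II's payoff to Tails: p·(-5) + (1−p)·7 = -12p + 7
  2p + 5 = -12p + 7  ⇒  14p = 2  ⇒  p = 1/7.

p = 1/7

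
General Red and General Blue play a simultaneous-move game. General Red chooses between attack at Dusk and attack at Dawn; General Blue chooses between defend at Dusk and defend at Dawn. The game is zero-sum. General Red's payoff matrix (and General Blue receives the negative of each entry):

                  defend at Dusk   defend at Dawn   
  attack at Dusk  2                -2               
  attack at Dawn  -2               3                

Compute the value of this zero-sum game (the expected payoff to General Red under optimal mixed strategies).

General Blue's mix must leave General Red indifferent between attack at Dusk and attack at Dawn.
  General Red's expected payoff from attack at Dusk: q·2 + (1−q)·(-2) = 4q - 2
  General Red's expected payoff from attack at Dawn: q·(-2) + (1−q)·3 = -5q + 3
  4q - 2 = -5q + 3  ⇒  9q = 5  ⇒  q = 5/9.
The value is General Red's expected payoff against this mix (using attack at Dusk): (5/9)·2 + (4/9)·(-2) = 2/9.

v = 2/9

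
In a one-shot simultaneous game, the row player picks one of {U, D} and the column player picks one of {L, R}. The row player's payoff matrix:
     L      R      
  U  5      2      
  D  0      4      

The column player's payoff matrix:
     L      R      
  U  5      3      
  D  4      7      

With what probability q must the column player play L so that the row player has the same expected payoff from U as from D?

The column player's mix must leave the row player indifferent between U and D.
  the row player's payoff from U: q·5 + (1−q)·2 = 3q + 2
  the row player's payoff from D: q·0 + (1−q)·4 = -4q + 4
  3q + 2 = -4q + 4  ⇒  7q = 2  ⇒  q = 2/7.

q = 2/7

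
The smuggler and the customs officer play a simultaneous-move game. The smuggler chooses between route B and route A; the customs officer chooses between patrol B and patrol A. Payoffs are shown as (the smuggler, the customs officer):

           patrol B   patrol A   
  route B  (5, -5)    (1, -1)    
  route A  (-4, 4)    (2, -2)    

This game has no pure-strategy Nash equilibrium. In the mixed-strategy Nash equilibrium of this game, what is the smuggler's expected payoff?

7/5

The smuggler's indifference between route B and route A determines the customs officer's mixing probability q:
  the smuggler's expected payoff from route B: q·5 + (1−q)·1 = 4q + 1
  the smuggler's expected payoff from route A: q·(-4) + (1−q)·2 = -6q + 2
  4q + 1 = -6q + 2  ⇒  10q = 1  ⇒  q = 1/10.
At equilibrium the smuggler is indifferent across rows, so the smuggler's payoff equals the payoff from route B: (1/10)·5 + (9/10)·1 = 7/5.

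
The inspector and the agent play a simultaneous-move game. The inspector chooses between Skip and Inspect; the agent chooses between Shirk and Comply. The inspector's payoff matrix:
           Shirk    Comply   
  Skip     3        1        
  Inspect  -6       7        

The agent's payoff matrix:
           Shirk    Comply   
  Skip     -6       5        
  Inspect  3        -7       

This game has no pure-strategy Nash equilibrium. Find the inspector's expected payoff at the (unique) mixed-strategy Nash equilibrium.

9/5

Set the inspector's expected payoff from Skip equal to that from Inspect:
  the inspector's payoff from Skip: q·3 + (1−q)·1 = 2q + 1
  the inspector's payoff from Inspect: q·(-6) + (1−q)·7 = -13q + 7
  2q + 1 = -13q + 7  ⇒  15q = 6  ⇒  q = 2/5.
At equilibrium the inspector is indifferent across rows, so the inspector's payoff equals the payoff from Skip: (2/5)·3 + (3/5)·1 = 9/5.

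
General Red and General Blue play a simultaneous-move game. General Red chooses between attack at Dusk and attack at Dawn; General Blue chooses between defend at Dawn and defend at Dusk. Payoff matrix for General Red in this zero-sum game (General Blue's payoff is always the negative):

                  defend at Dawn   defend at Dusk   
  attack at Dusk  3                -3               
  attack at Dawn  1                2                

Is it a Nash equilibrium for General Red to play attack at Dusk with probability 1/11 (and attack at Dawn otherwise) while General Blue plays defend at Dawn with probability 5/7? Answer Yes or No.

No

Given General Red's mix p = 1/11, General Blue's payoff from defend at Dawn is -13/11 but from defend at Dusk is -17/11. General Blue strictly prefers defend at Dawn, so General Blue would not mix.
So the proposed profile is not a Nash equilibrium.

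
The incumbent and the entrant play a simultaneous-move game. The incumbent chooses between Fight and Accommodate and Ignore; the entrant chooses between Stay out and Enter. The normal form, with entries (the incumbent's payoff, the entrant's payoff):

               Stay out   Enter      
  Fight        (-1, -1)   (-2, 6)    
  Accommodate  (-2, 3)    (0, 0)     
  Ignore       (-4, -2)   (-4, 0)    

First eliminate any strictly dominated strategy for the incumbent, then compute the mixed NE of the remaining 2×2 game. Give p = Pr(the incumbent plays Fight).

p = 3/10

The incumbent's strategy Ignore is strictly dominated by Fight: -1 > -4 and -2 > -4. Eliminate Ignore.
The incumbent's mix must leave the entrant indifferent between Stay out and Enter.
  the entrant's expected payoff from Stay out: p·(-1) + (1−p)·3 = -4p + 3
  the entrant's expected payoff from Enter: p·6 + (1−p)·0 = 6p
  -4p + 3 = 6p  ⇒  -10p = -3  ⇒  p = 3/10.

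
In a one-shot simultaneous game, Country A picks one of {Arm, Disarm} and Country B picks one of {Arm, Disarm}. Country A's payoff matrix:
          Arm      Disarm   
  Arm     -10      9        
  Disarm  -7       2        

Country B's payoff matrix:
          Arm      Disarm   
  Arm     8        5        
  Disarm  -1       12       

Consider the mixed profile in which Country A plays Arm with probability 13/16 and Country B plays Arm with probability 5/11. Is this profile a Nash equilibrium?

Given Country B's mix q = 5/11, Country A's payoff from Arm is 4/11 but from Disarm is -23/11. Country A strictly prefers Arm, so Country A would not mix.
So the proposed profile is not a Nash equilibrium.

No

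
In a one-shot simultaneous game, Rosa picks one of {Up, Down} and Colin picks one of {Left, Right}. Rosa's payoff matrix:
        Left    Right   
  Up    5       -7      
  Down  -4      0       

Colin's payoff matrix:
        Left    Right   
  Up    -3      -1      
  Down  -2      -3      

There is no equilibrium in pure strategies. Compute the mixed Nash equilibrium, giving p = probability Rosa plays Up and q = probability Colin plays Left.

p = 1/3, q = 7/16

Rosa's mix must leave Colin indifferent between Left and Right.
  Colin's payoff to Left: p·(-3) + (1−p)·(-2) = -p - 2
  Colin's payoff to Right: p·(-1) + (1−p)·(-3) = 2p - 3
  -p - 2 = 2p - 3  ⇒  -3p = -1  ⇒  p = 1/3.
Rosa's indifference between Up and Down determines Colin's mixing probability q:
  Rosa's payoff from Up: q·5 + (1−q)·(-7) = 12q - 7
  Rosa's payoff from Down: q·(-4) + (1−q)·0 = -4q
  12q - 7 = -4q  ⇒  16q = 7  ⇒  q = 7/16.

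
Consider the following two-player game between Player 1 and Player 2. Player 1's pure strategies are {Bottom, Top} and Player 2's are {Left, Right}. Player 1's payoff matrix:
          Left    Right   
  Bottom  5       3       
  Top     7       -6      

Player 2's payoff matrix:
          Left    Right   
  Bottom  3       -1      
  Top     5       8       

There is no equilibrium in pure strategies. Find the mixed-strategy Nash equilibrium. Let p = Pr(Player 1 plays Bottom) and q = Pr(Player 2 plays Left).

Set Player 2's expected payoff from Left equal to that from Right:
  Player 2's payoff to Left: p·3 + (1−p)·5 = -2p + 5
  Player 2's payoff to Right: p·(-1) + (1−p)·8 = -9p + 8
  -2p + 5 = -9p + 8  ⇒  7p = 3  ⇒  p = 3/7.
Player 2's mix must leave Player 1 indifferent between Bottom and Top.
  Player 1's payoff from Bottom: q·5 + (1−q)·3 = 2q + 3
  Player 1's payoff from Top: q·7 + (1−q)·(-6) = 13q - 6
  2q + 3 = 13q - 6  ⇒  -11q = -9  ⇒  q = 9/11.

p = 3/7, q = 9/11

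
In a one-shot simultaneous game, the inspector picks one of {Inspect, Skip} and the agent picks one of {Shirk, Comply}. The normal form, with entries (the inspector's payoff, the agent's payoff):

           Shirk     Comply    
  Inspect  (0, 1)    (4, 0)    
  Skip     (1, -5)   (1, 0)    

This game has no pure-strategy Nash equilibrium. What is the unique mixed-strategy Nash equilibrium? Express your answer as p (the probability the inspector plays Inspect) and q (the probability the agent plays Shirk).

For the agent to be willing to mix, the agent must be indifferent between Shirk and Comply, which pins down the inspector's mix.
  the agent's payoff to Shirk: p·1 + (1−p)·(-5) = 6p - 5
  the agent's payoff to Comply: p·0 + (1−p)·0 = 0
  6p - 5 = 0  ⇒  6p = 5  ⇒  p = 5/6.
Set the inspector's expected payoff from Inspect equal to that from Skip:
  the inspector's expected payoff from Inspect: q·0 + (1−q)·4 = -4q + 4
  the inspector's expected payoff from Skip: q·1 + (1−q)·1 = 1
  -4q + 4 = 1  ⇒  -4q = -3  ⇒  q = 3/4.

p = 5/6, q = 3/4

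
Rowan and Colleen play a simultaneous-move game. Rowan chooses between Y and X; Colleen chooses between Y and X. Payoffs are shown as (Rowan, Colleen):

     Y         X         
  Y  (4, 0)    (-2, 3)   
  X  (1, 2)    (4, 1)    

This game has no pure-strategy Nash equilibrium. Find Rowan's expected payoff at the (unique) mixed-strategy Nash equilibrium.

2

In a mixed equilibrium Rowan is indifferent between Y and X; this condition fixes q.
  Rowan's expected payoff from Y: q·4 + (1−q)·(-2) = 6q - 2
  Rowan's expected payoff from X: q·1 + (1−q)·4 = -3q + 4
  6q - 2 = -3q + 4  ⇒  9q = 6  ⇒  q = 2/3.
At equilibrium Rowan is indifferent across rows, so Rowan's payoff equals the payoff from Y: (2/3)·4 + (1/3)·(-2) = 2.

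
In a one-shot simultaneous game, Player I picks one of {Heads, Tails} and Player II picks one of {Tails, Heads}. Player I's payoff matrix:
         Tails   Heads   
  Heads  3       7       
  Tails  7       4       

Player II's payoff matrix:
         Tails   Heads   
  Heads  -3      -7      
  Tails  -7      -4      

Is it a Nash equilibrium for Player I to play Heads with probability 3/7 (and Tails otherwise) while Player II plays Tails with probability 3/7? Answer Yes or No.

Check Player II's indifference given Player I's mix p = 3/7:
  payoff from Tails = -37/7; payoff from Heads = -37/7 — equal.
Check Player I's indifference given Player II's mix q = 3/7:
  payoff from Heads = 37/7; payoff from Tails = 37/7 — equal.
Both players are indifferent, so neither can profitably deviate.

Yes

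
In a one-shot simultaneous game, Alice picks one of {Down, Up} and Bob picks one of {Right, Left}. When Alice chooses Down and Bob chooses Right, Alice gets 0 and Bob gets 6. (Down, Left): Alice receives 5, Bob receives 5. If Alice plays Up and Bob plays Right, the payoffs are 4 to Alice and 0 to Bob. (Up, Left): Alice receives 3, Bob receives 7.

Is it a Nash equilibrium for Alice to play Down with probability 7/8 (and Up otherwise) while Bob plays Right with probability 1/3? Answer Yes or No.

Yes

Check Bob's indifference given Alice's mix p = 7/8:
  payoff from Right = 21/4; payoff from Left = 21/4 — equal.
Check Alice's indifference given Bob's mix q = 1/3:
  payoff from Down = 10/3; payoff from Up = 10/3 — equal.
Both players are indifferent, so neither can profitably deviate.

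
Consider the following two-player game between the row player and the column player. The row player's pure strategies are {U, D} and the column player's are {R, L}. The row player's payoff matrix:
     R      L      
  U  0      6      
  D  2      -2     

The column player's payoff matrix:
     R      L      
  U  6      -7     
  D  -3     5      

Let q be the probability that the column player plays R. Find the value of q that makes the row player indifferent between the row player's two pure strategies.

q = 4/5

Set the row player's expected payoff from U equal to that from D:
  the row player's payoff from U: q·0 + (1−q)·6 = -6q + 6
  the row player's payoff from D: q·2 + (1−q)·(-2) = 4q - 2
  -6q + 6 = 4q - 2  ⇒  -10q = -8  ⇒  q = 4/5.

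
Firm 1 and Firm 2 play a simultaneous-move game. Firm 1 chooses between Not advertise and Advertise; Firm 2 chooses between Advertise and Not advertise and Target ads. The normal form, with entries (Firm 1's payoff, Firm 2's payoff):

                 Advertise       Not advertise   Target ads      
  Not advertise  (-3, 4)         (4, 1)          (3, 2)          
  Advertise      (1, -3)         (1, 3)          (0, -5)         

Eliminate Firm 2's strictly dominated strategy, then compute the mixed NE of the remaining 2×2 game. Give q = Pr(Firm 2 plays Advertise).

Firm 2's strategy Target ads is strictly dominated by Advertise: 4 > 2 and -3 > -5. Eliminate Target ads.
In a mixed equilibrium Firm 1 is indifferent between Not advertise and Advertise; this condition fixes q.
  Firm 1's payoff from Not advertise: q·(-3) + (1−q)·4 = -7q + 4
  Firm 1's payoff from Advertise: q·1 + (1−q)·1 = 1
  -7q + 4 = 1  ⇒  -7q = -3  ⇒  q = 3/7.

q = 3/7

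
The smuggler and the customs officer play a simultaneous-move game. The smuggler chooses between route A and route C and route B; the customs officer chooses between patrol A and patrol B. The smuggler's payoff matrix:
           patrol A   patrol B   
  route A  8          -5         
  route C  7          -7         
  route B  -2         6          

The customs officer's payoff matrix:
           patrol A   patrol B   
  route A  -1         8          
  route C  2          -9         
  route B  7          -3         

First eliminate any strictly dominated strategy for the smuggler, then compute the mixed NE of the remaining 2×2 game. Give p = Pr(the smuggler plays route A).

p = 10/19

The smuggler's strategy route C is strictly dominated by route A: 8 > 7 and -5 > -7. Eliminate route C.
In a mixed equilibrium the customs officer is indifferent between patrol A and patrol B; this condition fixes p.
  the customs officer's expected payoff from patrol A: p·(-1) + (1−p)·7 = -8p + 7
  the customs officer's expected payoff from patrol B: p·8 + (1−p)·(-3) = 11p - 3
  -8p + 7 = 11p - 3  ⇒  -19p = -10  ⇒  p = 10/19.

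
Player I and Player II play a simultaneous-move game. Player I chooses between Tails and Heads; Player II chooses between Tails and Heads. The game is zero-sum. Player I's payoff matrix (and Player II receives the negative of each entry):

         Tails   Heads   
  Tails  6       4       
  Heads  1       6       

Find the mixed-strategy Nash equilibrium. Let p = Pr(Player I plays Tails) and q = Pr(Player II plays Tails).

Player II's indifference between Tails and Heads determines Player I's mixing probability p:
  Player II's payoff to Tails: p·(-6) + (1−p)·(-1) = -5p - 1
  Player II's payoff to Heads: p·(-4) + (1−p)·(-6) = 2p - 6
  -5p - 1 = 2p - 6  ⇒  -7p = -5  ⇒  p = 5/7.
Player II's mix must leave Player I indifferent between Tails and Heads.
  Player I's expected payoff from Tails: q·6 + (1−q)·4 = 2q + 4
  Player I's expected payoff from Heads: q·1 + (1−q)·6 = -5q + 6
  2q + 4 = -5q + 6  ⇒  7q = 2  ⇒  q = 2/7.

p = 5/7, q = 2/7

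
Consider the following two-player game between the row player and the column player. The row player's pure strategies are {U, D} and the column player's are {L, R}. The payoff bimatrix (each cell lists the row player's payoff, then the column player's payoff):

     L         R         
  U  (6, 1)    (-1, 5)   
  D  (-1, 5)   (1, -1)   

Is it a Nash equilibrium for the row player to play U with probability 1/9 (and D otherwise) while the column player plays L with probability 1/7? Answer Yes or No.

No

Given the row player's mix p = 1/9, the column player's payoff from L is 41/9 but from R is -1/3. The column player strictly prefers L, so the column player would not mix.
So the proposed profile is not a Nash equilibrium.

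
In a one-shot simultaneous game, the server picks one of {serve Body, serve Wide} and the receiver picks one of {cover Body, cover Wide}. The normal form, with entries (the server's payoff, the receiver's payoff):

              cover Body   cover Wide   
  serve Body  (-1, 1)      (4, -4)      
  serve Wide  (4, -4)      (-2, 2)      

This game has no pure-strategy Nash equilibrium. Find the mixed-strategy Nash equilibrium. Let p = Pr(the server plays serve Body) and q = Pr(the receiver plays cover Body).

p = 6/11, q = 6/11

The server's mix must leave the receiver indifferent between cover Body and cover Wide.
  the receiver's payoff from cover Body: p·1 + (1−p)·(-4) = 5p - 4
  the receiver's payoff from cover Wide: p·(-4) + (1−p)·2 = -6p + 2
  5p - 4 = -6p + 2  ⇒  11p = 6  ⇒  p = 6/11.
Set the server's expected payoff from serve Body equal to that from serve Wide:
  the server's payoff from serve Body: q·(-1) + (1−q)·4 = -5q + 4
  the server's payoff from serve Wide: q·4 + (1−q)·(-2) = 6q - 2
  -5q + 4 = 6q - 2  ⇒  -11q = -6  ⇒  q = 6/11.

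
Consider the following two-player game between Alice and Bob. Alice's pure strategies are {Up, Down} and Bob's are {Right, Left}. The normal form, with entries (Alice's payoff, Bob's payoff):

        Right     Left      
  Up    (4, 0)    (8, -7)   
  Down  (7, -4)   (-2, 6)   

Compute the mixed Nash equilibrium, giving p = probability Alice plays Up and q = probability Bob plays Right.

p = 10/17, q = 10/13

In a mixed equilibrium Bob is indifferent between Right and Left; this condition fixes p.
  Bob's expected payoff from Right: p·0 + (1−p)·(-4) = 4p - 4
  Bob's expected payoff from Left: p·(-7) + (1−p)·6 = -13p + 6
  4p - 4 = -13p + 6  ⇒  17p = 10  ⇒  p = 10/17.
Set Alice's expected payoff from Up equal to that from Down:
  Alice's payoff from Up: q·4 + (1−q)·8 = -4q + 8
  Alice's payoff from Down: q·7 + (1−q)·(-2) = 9q - 2
  -4q + 8 = 9q - 2  ⇒  -13q = -10  ⇒  q = 10/13.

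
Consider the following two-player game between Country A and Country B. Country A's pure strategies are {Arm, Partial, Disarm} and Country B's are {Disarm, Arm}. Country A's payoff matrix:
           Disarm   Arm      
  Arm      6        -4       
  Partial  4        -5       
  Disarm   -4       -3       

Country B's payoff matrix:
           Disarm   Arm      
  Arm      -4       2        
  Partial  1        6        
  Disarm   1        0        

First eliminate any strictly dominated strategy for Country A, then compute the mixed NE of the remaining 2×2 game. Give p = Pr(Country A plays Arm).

Country A's strategy Partial is strictly dominated by Arm: 6 > 4 and -4 > -5. Eliminate Partial.
Set Country B's expected payoff from Disarm equal to that from Arm:
  Country B's payoff to Disarm: p·(-4) + (1−p)·1 = -5p + 1
  Country B's payoff to Arm: p·2 + (1−p)·0 = 2p
  -5p + 1 = 2p  ⇒  -7p = -1  ⇒  p = 1/7.

p = 1/7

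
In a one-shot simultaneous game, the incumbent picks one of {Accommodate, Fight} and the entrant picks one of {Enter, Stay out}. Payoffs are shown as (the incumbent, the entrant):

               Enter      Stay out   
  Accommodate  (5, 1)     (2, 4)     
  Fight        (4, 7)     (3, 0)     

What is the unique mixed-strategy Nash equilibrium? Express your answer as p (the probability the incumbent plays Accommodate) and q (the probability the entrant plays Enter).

The incumbent's mix must leave the entrant indifferent between Enter and Stay out.
  the entrant's expected payoff from Enter: p·1 + (1−p)·7 = -6p + 7
  the entrant's expected payoff from Stay out: p·4 + (1−p)·0 = 4p
  -6p + 7 = 4p  ⇒  -10p = -7  ⇒  p = 7/10.
Set the incumbent's expected payoff from Accommodate equal to that from Fight:
  the incumbent's payoff to Accommodate: q·5 + (1−q)·2 = 3q + 2
  the incumbent's payoff to Fight: q·4 + (1−q)·3 = q + 3
  3q + 2 = q + 3  ⇒  2q = 1  ⇒  q = 1/2.

p = 7/10, q = 1/2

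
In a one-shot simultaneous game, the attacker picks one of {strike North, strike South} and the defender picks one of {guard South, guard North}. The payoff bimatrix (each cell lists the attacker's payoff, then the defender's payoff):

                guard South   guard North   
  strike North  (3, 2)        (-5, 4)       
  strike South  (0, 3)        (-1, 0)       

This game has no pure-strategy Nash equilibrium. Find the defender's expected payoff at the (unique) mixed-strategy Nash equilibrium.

12/5

The defender's indifference between guard South and guard North determines the attacker's mixing probability p:
  the defender's payoff to guard South: p·2 + (1−p)·3 = -p + 3
  the defender's payoff to guard North: p·4 + (1−p)·0 = 4p
  -p + 3 = 4p  ⇒  -5p = -3  ⇒  p = 3/5.
At equilibrium the defender is indifferent across columns, so the defender's payoff equals the payoff from guard South: (3/5)·2 + (2/5)·3 = 12/5.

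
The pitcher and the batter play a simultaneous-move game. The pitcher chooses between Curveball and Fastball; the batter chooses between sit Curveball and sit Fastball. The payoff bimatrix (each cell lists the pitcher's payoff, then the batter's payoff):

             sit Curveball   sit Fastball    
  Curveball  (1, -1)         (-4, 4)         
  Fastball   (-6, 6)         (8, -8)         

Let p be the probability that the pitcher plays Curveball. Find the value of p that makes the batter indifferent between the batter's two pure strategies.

The pitcher's mix must leave the batter indifferent between sit Curveball and sit Fastball.
  the batter's payoff from sit Curveball: p·(-1) + (1−p)·6 = -7p + 6
  the batter's payoff from sit Fastball: p·4 + (1−p)·(-8) = 12p - 8
  -7p + 6 = 12p - 8  ⇒  -19p = -14  ⇒  p = 14/19.

p = 14/19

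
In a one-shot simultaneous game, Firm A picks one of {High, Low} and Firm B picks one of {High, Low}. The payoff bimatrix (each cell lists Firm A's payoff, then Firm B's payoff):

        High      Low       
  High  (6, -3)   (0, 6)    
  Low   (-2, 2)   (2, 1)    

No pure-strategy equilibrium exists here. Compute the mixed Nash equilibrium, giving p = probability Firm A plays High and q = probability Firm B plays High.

p = 1/10, q = 1/5

Firm A's mix must leave Firm B indifferent between High and Low.
  Firm B's payoff to High: p·(-3) + (1−p)·2 = -5p + 2
  Firm B's payoff to Low: p·6 + (1−p)·1 = 5p + 1
  -5p + 2 = 5p + 1  ⇒  -10p = -1  ⇒  p = 1/10.
Firm B's mix must leave Firm A indifferent between High and Low.
  Firm A's expected payoff from High: q·6 + (1−q)·0 = 6q
  Firm A's expected payoff from Low: q·(-2) + (1−q)·2 = -4q + 2
  6q = -4q + 2  ⇒  10q = 2  ⇒  q = 1/5.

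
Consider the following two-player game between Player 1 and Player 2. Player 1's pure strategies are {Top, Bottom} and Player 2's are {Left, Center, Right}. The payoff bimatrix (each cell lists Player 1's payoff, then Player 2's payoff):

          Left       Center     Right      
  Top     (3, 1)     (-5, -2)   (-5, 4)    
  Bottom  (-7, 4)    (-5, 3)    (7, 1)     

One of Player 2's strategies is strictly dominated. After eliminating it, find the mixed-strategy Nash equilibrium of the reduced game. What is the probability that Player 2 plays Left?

Player 2's strategy Center is strictly dominated by Left: 1 > -2 and 4 > 3. Eliminate Center.
In a mixed equilibrium Player 1 is indifferent between Top and Bottom; this condition fixes q.
  Player 1's expected payoff from Top: q·3 + (1−q)·(-5) = 8q - 5
  Player 1's expected payoff from Bottom: q·(-7) + (1−q)·7 = -14q + 7
  8q - 5 = -14q + 7  ⇒  22q = 12  ⇒  q = 6/11.

q = 6/11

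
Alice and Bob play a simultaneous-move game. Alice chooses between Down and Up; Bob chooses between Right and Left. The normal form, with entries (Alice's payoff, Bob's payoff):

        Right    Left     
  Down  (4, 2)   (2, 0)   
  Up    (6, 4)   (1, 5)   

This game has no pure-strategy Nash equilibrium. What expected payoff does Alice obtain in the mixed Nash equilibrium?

Bob's mix must leave Alice indifferent between Down and Up.
  Alice's expected payoff from Down: q·4 + (1−q)·2 = 2q + 2
  Alice's expected payoff from Up: q·6 + (1−q)·1 = 5q + 1
  2q + 2 = 5q + 1  ⇒  -3q = -1  ⇒  q = 1/3.
At equilibrium Alice is indifferent across rows, so Alice's payoff equals the payoff from Down: (1/3)·4 + (2/3)·2 = 8/3.

8/3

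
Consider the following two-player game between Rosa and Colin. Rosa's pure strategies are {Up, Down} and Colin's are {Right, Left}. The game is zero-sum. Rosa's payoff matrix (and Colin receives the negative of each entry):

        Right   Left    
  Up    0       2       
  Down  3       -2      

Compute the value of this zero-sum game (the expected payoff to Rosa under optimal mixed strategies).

In a mixed equilibrium Rosa is indifferent between Up and Down; this condition fixes q.
  Rosa's expected payoff from Up: q·0 + (1−q)·2 = -2q + 2
  Rosa's expected payoff from Down: q·3 + (1−q)·(-2) = 5q - 2
  -2q + 2 = 5q - 2  ⇒  -7q = -4  ⇒  q = 4/7.
The value is Rosa's expected payoff against this mix (using Up): (4/7)·0 + (3/7)·2 = 6/7.

v = 6/7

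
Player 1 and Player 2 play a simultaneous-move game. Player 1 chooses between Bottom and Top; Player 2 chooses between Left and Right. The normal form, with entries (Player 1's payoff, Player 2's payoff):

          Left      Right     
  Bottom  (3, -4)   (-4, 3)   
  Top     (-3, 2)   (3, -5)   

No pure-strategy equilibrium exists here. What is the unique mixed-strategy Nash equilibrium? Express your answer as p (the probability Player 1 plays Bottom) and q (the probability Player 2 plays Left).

Player 1's mix must leave Player 2 indifferent between Left and Right.
  Player 2's payoff to Left: p·(-4) + (1−p)·2 = -6p + 2
  Player 2's payoff to Right: p·3 + (1−p)·(-5) = 8p - 5
  -6p + 2 = 8p - 5  ⇒  -14p = -7  ⇒  p = 1/2.
Set Player 1's expected payoff from Bottom equal to that from Top:
  Player 1's payoff to Bottom: q·3 + (1−q)·(-4) = 7q - 4
  Player 1's payoff to Top: q·(-3) + (1−q)·3 = -6q + 3
  7q - 4 = -6q + 3  ⇒  13q = 7  ⇒  q = 7/13.

p = 1/2, q = 7/13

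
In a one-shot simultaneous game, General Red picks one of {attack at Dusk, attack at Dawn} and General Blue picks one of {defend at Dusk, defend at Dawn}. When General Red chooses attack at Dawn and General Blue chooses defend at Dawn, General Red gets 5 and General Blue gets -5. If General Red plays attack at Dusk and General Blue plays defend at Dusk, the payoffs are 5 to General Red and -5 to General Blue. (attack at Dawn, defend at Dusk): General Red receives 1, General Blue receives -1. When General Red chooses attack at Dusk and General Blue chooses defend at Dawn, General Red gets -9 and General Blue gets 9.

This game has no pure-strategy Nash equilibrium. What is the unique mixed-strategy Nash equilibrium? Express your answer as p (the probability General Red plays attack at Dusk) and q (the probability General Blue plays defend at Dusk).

General Red's mix must leave General Blue indifferent between defend at Dusk and defend at Dawn.
  General Blue's payoff from defend at Dusk: p·(-5) + (1−p)·(-1) = -4p - 1
  General Blue's payoff from defend at Dawn: p·9 + (1−p)·(-5) = 14p - 5
  -4p - 1 = 14p - 5  ⇒  -18p = -4  ⇒  p = 2/9.
For General Red to be willing to mix, General Red must be indifferent between attack at Dusk and attack at Dawn, which pins down General Blue's mix.
  General Red's payoff to attack at Dusk: q·5 + (1−q)·(-9) = 14q - 9
  General Red's payoff to attack at Dawn: q·1 + (1−q)·5 = -4q + 5
  14q - 9 = -4q + 5  ⇒  18q = 14  ⇒  q = 7/9.

p = 2/9, q = 7/9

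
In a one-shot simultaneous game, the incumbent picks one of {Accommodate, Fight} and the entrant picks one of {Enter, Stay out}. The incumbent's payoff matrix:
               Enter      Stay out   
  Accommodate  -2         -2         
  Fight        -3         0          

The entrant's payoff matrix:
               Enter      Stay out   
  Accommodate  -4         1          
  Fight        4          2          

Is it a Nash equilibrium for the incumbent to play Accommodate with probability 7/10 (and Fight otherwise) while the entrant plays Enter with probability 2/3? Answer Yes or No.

Given the incumbent's mix p = 7/10, the entrant's payoff from Enter is -8/5 but from Stay out is 13/10. The entrant strictly prefers Stay out, so the entrant would not mix.
So the proposed profile is not a Nash equilibrium.

No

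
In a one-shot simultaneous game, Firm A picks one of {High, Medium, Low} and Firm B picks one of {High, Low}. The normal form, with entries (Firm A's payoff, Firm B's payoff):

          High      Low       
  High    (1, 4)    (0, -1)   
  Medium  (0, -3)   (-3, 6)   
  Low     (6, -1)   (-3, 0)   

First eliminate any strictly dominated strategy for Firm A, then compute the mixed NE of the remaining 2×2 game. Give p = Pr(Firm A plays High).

Firm A's strategy Medium is strictly dominated by High: 1 > 0 and 0 > -3. Eliminate Medium.
In a mixed equilibrium Firm B is indifferent between High and Low; this condition fixes p.
  Firm B's payoff from High: p·4 + (1−p)·(-1) = 5p - 1
  Firm B's payoff from Low: p·(-1) + (1−p)·0 = -p
  5p - 1 = -p  ⇒  6p = 1  ⇒  p = 1/6.

p = 1/6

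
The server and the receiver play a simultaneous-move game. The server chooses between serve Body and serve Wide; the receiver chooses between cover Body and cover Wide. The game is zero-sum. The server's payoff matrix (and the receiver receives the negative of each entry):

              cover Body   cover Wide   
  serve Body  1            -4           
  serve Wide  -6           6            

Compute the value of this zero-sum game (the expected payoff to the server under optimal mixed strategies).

Set the server's expected payoff from serve Body equal to that from serve Wide:
  the server's payoff to serve Body: q·1 + (1−q)·(-4) = 5q - 4
  the server's payoff to serve Wide: q·(-6) + (1−q)·6 = -12q + 6
  5q - 4 = -12q + 6  ⇒  17q = 10  ⇒  q = 10/17.
The value is the server's expected payoff against this mix (using serve Body): (10/17)·1 + (7/17)·(-4) = -18/17.

v = -18/17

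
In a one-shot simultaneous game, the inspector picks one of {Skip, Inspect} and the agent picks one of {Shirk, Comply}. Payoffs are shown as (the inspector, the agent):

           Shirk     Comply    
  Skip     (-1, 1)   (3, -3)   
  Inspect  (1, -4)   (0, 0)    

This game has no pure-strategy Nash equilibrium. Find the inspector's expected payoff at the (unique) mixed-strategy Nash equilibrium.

3/5

Set the inspector's expected payoff from Skip equal to that from Inspect:
  the inspector's payoff to Skip: q·(-1) + (1−q)·3 = -4q + 3
  the inspector's payoff to Inspect: q·1 + (1−q)·0 = q
  -4q + 3 = q  ⇒  -5q = -3  ⇒  q = 3/5.
At equilibrium the inspector is indifferent across rows, so the inspector's payoff equals the payoff from Skip: (3/5)·(-1) + (2/5)·3 = 3/5.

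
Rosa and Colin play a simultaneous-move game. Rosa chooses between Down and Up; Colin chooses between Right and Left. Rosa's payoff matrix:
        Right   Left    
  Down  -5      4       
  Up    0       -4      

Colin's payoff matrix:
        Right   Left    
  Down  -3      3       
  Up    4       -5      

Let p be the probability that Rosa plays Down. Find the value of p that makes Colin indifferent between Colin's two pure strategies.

p = 3/5

Rosa's mix must leave Colin indifferent between Right and Left.
  Colin's payoff from Right: p·(-3) + (1−p)·4 = -7p + 4
  Colin's payoff from Left: p·3 + (1−p)·(-5) = 8p - 5
  -7p + 4 = 8p - 5  ⇒  -15p = -9  ⇒  p = 3/5.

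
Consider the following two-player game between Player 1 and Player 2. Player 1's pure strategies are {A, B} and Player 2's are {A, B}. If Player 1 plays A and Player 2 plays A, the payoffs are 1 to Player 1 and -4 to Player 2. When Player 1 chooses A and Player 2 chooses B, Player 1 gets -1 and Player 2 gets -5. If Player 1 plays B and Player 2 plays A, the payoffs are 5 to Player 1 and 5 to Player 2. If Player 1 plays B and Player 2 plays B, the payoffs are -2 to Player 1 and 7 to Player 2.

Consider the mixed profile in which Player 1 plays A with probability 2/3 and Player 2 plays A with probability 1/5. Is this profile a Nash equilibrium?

Check Player 2's indifference given Player 1's mix p = 2/3:
  payoff from A = -1; payoff from B = -1 — equal.
Check Player 1's indifference given Player 2's mix q = 1/5:
  payoff from A = -3/5; payoff from B = -3/5 — equal.
Both players are indifferent, so neither can profitably deviate.

Yes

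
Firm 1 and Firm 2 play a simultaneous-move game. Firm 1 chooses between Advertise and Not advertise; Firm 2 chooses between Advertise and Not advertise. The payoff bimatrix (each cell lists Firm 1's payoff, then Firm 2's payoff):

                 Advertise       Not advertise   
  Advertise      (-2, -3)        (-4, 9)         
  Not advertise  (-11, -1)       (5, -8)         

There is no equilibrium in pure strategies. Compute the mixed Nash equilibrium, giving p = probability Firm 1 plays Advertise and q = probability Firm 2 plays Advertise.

Firm 2's indifference between Advertise and Not advertise determines Firm 1's mixing probability p:
  Firm 2's payoff to Advertise: p·(-3) + (1−p)·(-1) = -2p - 1
  Firm 2's payoff to Not advertise: p·9 + (1−p)·(-8) = 17p - 8
  -2p - 1 = 17p - 8  ⇒  -19p = -7  ⇒  p = 7/19.
Firm 2's mix must leave Firm 1 indifferent between Advertise and Not advertise.
  Firm 1's payoff from Advertise: q·(-2) + (1−q)·(-4) = 2q - 4
  Firm 1's payoff from Not advertise: q·(-11) + (1−q)·5 = -16q + 5
  2q - 4 = -16q + 5  ⇒  18q = 9  ⇒  q = 1/2.

p = 7/19, q = 1/2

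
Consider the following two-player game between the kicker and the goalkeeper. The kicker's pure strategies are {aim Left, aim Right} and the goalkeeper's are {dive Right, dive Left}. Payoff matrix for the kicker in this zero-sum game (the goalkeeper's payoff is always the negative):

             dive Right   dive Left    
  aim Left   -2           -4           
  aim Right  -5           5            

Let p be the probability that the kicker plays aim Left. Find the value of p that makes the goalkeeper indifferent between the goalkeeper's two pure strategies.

In a mixed equilibrium the goalkeeper is indifferent between dive Right and dive Left; this condition fixes p.
  the goalkeeper's payoff from dive Right: p·2 + (1−p)·5 = -3p + 5
  the goalkeeper's payoff from dive Left: p·4 + (1−p)·(-5) = 9p - 5
  -3p + 5 = 9p - 5  ⇒  -12p = -10  ⇒  p = 5/6.

p = 5/6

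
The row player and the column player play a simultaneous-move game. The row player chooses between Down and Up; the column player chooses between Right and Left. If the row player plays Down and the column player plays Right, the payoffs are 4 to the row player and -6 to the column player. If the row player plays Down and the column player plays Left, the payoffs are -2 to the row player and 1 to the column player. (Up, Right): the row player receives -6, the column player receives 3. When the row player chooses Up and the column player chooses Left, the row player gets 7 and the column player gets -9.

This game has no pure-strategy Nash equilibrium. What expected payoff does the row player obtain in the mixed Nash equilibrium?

16/19

In a mixed equilibrium the row player is indifferent between Down and Up; this condition fixes q.
  the row player's expected payoff from Down: q·4 + (1−q)·(-2) = 6q - 2
  the row player's expected payoff from Up: q·(-6) + (1−q)·7 = -13q + 7
  6q - 2 = -13q + 7  ⇒  19q = 9  ⇒  q = 9/19.
At equilibrium the row player is indifferent across rows, so the row player's payoff equals the payoff from Down: (9/19)·4 + (10/19)·(-2) = 16/19.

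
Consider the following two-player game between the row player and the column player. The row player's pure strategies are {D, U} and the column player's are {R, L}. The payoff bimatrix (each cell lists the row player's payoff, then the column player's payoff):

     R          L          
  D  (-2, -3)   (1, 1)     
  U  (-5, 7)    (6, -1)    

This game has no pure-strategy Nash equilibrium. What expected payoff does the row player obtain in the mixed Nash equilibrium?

The row player's indifference between D and U determines the column player's mixing probability q:
  the row player's payoff to D: q·(-2) + (1−q)·1 = -3q + 1
  the row player's payoff to U: q·(-5) + (1−q)·6 = -11q + 6
  -3q + 1 = -11q + 6  ⇒  8q = 5  ⇒  q = 5/8.
At equilibrium the row player is indifferent across rows, so the row player's payoff equals the payoff from D: (5/8)·(-2) + (3/8)·1 = -7/8.

-7/8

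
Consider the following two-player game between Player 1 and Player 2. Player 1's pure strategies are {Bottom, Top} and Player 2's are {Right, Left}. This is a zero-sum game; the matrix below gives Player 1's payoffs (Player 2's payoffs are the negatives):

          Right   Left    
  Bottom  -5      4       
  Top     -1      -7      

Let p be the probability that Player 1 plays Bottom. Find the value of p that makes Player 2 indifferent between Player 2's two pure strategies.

Player 2's indifference between Right and Left determines Player 1's mixing probability p:
  Player 2's payoff from Right: p·5 + (1−p)·1 = 4p + 1
  Player 2's payoff from Left: p·(-4) + (1−p)·7 = -11p + 7
  4p + 1 = -11p + 7  ⇒  15p = 6  ⇒  p = 2/5.

p = 2/5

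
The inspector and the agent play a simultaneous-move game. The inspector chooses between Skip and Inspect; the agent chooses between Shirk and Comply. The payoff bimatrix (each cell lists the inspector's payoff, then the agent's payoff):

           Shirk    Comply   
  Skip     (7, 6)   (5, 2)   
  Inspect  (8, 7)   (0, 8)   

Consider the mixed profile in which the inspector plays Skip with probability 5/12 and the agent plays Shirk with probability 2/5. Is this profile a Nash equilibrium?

No

Given the inspector's mix p = 5/12, the agent's payoff from Shirk is 79/12 but from Comply is 11/2. The agent strictly prefers Shirk, so the agent would not mix.
So the proposed profile is not a Nash equilibrium.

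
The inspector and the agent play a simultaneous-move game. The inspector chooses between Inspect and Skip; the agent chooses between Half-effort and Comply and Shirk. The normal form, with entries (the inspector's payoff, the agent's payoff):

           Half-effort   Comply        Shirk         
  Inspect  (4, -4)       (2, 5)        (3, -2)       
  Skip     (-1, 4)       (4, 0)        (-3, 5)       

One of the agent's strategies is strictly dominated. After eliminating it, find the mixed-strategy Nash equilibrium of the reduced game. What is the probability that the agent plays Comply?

q = 3/4

The agent's strategy Half-effort is strictly dominated by Shirk: -2 > -4 and 5 > 4. Eliminate Half-effort.
The agent's mix must leave the inspector indifferent between Inspect and Skip.
  the inspector's payoff to Inspect: q·2 + (1−q)·3 = -q + 3
  the inspector's payoff to Skip: q·4 + (1−q)·(-3) = 7q - 3
  -q + 3 = 7q - 3  ⇒  -8q = -6  ⇒  q = 3/4.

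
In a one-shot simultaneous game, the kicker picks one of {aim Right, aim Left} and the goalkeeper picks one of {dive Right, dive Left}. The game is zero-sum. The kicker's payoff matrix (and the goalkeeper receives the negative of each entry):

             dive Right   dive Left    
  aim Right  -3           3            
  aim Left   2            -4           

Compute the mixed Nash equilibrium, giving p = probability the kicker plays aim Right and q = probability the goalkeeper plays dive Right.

The goalkeeper's indifference between dive Right and dive Left determines the kicker's mixing probability p:
  the goalkeeper's payoff from dive Right: p·3 + (1−p)·(-2) = 5p - 2
  the goalkeeper's payoff from dive Left: p·(-3) + (1−p)·4 = -7p + 4
  5p - 2 = -7p + 4  ⇒  12p = 6  ⇒  p = 1/2.
The goalkeeper's mix must leave the kicker indifferent between aim Right and aim Left.
  the kicker's payoff to aim Right: q·(-3) + (1−q)·3 = -6q + 3
  the kicker's payoff to aim Left: q·2 + (1−q)·(-4) = 6q - 4
  -6q + 3 = 6q - 4  ⇒  -12q = -7  ⇒  q = 7/12.

p = 1/2, q = 7/12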